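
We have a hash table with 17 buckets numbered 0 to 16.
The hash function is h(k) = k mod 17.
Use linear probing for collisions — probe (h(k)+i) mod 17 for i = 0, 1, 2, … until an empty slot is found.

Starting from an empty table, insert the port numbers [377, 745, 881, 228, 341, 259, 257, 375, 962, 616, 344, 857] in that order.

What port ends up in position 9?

Insert 377: h=3, slot 3 empty → index 3.
Insert 745: h=14, slot 14 empty → index 14.
Insert 881: h=14, slot 14 occupied → index 15.
Insert 228: h=7, slot 7 empty → index 7.
Insert 341: h=1, slot 1 empty → index 1.
Insert 259: h=4, slot 4 empty → index 4.
Insert 257: h=2, slot 2 empty → index 2.
Insert 375: h=1, slots 1,2,3,4 occupied → index 5.
Insert 962: h=10, slot 10 empty → index 10.
Insert 616: h=4, slots 4,5 occupied → index 6.
Insert 344: h=4, slots 4,5,6,7 occupied → index 8.
Insert 857: h=7, slots 7,8 occupied → index 9.
Table: [—, 341, 257, 377, 259, 375, 616, 228, 344, 857, 962, —, —, —, 745, 881, —]

857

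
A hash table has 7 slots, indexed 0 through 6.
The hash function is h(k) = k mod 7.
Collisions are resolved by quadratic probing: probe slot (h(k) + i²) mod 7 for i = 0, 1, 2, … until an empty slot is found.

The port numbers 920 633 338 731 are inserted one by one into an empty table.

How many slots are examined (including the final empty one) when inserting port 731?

3

920 hashes to 3; slot 3 is free → place at 3.
633 hashes to 3; 3 taken → place at 4.
338 hashes to 2; slot 2 is free → place at 2.
731 hashes to 3; 3,4 taken → place at 0.
Table: [731, -, 338, 920, 633, -, -]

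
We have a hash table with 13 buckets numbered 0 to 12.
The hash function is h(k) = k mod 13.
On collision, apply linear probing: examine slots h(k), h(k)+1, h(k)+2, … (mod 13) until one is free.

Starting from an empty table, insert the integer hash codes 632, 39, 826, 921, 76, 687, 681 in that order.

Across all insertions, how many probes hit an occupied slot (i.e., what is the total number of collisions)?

4

Insert 632: h=8, slot 8 empty -> index 8.
Insert 39: h=0, slot 0 empty -> index 0.
Insert 826: h=7, slot 7 empty -> index 7.
Insert 921: h=11, slot 11 empty -> index 11.
Insert 76: h=11, slot 11 occupied -> index 12.
Insert 687: h=11, slots 11,12,0 occupied -> index 1.
Insert 681: h=5, slot 5 empty -> index 5.
Table: [39, 687, _, _, _, 681, _, 826, 632, _, _, 921, 76]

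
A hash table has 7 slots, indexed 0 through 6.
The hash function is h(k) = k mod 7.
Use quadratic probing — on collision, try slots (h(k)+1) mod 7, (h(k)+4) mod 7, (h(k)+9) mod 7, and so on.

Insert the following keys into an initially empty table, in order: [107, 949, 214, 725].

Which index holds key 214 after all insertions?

5

107 hashes to 2; slot 2 is free -> place at 2.
949 hashes to 4; slot 4 is free -> place at 4.
214 hashes to 4; 4 taken -> place at 5.
725 hashes to 4; 4,5 taken -> place at 1.
Table: [_, 725, 107, _, 949, 214, _]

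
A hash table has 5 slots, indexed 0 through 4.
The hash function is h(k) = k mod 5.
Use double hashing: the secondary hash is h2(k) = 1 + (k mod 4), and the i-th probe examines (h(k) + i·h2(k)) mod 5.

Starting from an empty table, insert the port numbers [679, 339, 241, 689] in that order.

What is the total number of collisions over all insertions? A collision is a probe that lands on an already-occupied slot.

4

679 hashes to 4; slot 4 is free → place at 4.
339 hashes to 4, h2=4; 4 taken → place at 3.
241 hashes to 1; slot 1 is free → place at 1.
689 hashes to 4, h2=2; 4,1,3 taken → place at 0.
Table: [689, 241, -, 339, 679]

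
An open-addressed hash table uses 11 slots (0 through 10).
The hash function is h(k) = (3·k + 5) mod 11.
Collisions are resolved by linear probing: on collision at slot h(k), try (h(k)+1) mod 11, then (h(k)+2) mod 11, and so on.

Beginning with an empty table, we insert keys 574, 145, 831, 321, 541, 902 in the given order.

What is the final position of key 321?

3

574 hashes to 0; slot 0 is free => place at 0.
145 hashes to 0; 0 taken => place at 1.
831 hashes to 1; 1 taken => place at 2.
321 hashes to 0; 0,1,2 taken => place at 3.
541 hashes to 0; 0,1,2,3 taken => place at 4.
902 hashes to 5; slot 5 is free => place at 5.
Table: [574, 145, 831, 321, 541, 902, _, _, _, _, _]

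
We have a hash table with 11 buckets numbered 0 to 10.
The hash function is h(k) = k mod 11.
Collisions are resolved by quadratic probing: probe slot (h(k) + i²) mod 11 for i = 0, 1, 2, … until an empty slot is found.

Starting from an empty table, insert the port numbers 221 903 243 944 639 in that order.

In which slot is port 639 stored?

10

221: h=1 → slot 1
903: h=1, probe 1,2 → slot 2
243: h=1, probe 1,2,5 → slot 5
944: h=9 → slot 9
639: h=1, probe 1,2,5,10 → slot 10
Table: [-, 221, 903, -, -, 243, -, -, -, 944, 639]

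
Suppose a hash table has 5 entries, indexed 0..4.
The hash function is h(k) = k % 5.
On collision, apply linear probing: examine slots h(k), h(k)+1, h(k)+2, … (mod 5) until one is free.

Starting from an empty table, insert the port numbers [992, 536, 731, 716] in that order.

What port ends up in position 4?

Insert 992: h=2, slot 2 empty → index 2.
Insert 536: h=1, slot 1 empty → index 1.
Insert 731: h=1, slots 1,2 occupied → index 3.
Insert 716: h=1, slots 1,2,3 occupied → index 4.
Table: [∅, 536, 992, 731, 716]

716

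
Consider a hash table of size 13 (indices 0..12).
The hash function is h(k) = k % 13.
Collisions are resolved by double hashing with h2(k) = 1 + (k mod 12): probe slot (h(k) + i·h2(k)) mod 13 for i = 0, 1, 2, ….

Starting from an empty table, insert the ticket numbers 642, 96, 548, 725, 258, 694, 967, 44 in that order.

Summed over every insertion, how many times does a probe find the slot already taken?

4

642: h=5 => slot 5
96: h=5, h2=1, probe 5,6 => slot 6
548: h=2 => slot 2
725: h=10 => slot 10
258: h=11 => slot 11
694: h=5, h2=11, probe 5,3 => slot 3
967: h=5, h2=8, probe 5,0 => slot 0
44: h=5, h2=9, probe 5,1 => slot 1
Table: [967, 44, 548, 694, _, 642, 96, _, _, _, 725, 258, _]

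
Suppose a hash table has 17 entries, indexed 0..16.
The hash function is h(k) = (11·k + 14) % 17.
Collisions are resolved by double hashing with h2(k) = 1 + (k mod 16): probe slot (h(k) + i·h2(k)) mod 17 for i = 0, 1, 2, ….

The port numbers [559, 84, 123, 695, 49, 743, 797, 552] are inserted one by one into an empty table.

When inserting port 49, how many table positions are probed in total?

559 hashes to 9; slot 9 is free => place at 9.
84 hashes to 3; slot 3 is free => place at 3.
123 hashes to 7; slot 7 is free => place at 7.
695 hashes to 9, h2=8; 9 taken => place at 0.
49 hashes to 9, h2=2; 9 taken => place at 11.
743 hashes to 10; slot 10 is free => place at 10.
797 hashes to 9, h2=14; 9 taken => place at 6.
552 hashes to 0, h2=9; 0,9 taken => place at 1.
Table: [695, 552, _, 84, _, _, 797, 123, _, 559, 743, 49, _, _, _, _, _]

2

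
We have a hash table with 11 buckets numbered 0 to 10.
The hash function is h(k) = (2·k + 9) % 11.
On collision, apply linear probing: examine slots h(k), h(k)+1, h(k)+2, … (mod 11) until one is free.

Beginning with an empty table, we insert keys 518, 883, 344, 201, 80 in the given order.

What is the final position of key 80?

518 hashes to 0; slot 0 is free => place at 0.
883 hashes to 4; slot 4 is free => place at 4.
344 hashes to 4; 4 taken => place at 5.
201 hashes to 4; 4,5 taken => place at 6.
80 hashes to 4; 4,5,6 taken => place at 7.
Table: [518, -, -, -, 883, 344, 201, 80, -, -, -]

7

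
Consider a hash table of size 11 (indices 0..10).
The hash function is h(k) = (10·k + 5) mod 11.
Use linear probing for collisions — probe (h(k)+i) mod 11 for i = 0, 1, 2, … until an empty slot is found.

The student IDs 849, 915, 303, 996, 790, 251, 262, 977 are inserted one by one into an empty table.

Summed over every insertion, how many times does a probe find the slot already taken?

Insert 849: h=3, slot 3 empty -> index 3.
Insert 915: h=3, slot 3 occupied -> index 4.
Insert 303: h=10, slot 10 empty -> index 10.
Insert 996: h=10, slot 10 occupied -> index 0.
Insert 790: h=7, slot 7 empty -> index 7.
Insert 251: h=7, slot 7 occupied -> index 8.
Insert 262: h=7, slots 7,8 occupied -> index 9.
Insert 977: h=7, slots 7,8,9,10,0 occupied -> index 1.
Table: [996, 977, _, 849, 915, _, _, 790, 251, 262, 303]

10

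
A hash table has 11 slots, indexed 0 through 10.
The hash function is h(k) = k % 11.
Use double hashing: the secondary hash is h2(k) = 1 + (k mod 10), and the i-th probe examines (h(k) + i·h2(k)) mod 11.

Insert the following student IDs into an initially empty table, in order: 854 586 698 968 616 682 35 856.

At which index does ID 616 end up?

10

Insert 854: h=7, slot 7 empty → index 7.
Insert 586: h=3, slot 3 empty → index 3.
Insert 698: h=5, slot 5 empty → index 5.
Insert 968: h=0, slot 0 empty → index 0.
Insert 616: h=0, h2=7, slots 0,7,3 occupied → index 10.
Insert 682: h=0, h2=3, slots 0,3 occupied → index 6.
Insert 35: h=2, slot 2 empty → index 2.
Insert 856: h=9, slot 9 empty → index 9.
Table: [968, ., 35, 586, ., 698, 682, 854, ., 856, 616]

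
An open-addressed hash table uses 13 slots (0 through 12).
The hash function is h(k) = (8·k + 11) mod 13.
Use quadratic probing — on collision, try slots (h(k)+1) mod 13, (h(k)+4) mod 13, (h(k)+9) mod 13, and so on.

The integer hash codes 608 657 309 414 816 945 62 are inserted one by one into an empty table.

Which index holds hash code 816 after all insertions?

608: h=0 → slot 0
657: h=2 → slot 2
309: h=0, probe 0,1 → slot 1
414: h=8 → slot 8
816: h=0, probe 0,1,4 → slot 4
945: h=5 → slot 5
62: h=0, probe 0,1,4,9 → slot 9
Table: [608, 309, 657, ∅, 816, 945, ∅, ∅, 414, 62, ∅, ∅, ∅]

4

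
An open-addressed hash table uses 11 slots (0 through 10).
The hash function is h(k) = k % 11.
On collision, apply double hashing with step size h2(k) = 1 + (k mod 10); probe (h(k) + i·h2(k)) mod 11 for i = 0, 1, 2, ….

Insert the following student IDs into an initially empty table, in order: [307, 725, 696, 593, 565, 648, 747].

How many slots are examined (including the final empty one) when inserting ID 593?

307 hashes to 10; slot 10 is free → place at 10.
725 hashes to 10, h2=6; 10 taken → place at 5.
696 hashes to 3; slot 3 is free → place at 3.
593 hashes to 10, h2=4; 10,3 taken → place at 7.
565 hashes to 4; slot 4 is free → place at 4.
648 hashes to 10, h2=9; 10 taken → place at 8.
747 hashes to 10, h2=8; 10,7,4 taken → place at 1.
Table: [., 747, ., 696, 565, 725, ., 593, 648, ., 307]

3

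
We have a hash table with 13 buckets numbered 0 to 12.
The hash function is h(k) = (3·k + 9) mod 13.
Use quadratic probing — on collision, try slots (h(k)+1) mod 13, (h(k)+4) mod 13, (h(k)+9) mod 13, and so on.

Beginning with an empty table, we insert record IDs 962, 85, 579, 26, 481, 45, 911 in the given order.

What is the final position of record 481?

0

962: h=9 -> slot 9
85: h=4 -> slot 4
579: h=4, probe 4,5 -> slot 5
26: h=9, probe 9,10 -> slot 10
481: h=9, probe 9,10,0 -> slot 0
45: h=1 -> slot 1
911: h=12 -> slot 12
Table: [481, 45, -, -, 85, 579, -, -, -, 962, 26, -, 911]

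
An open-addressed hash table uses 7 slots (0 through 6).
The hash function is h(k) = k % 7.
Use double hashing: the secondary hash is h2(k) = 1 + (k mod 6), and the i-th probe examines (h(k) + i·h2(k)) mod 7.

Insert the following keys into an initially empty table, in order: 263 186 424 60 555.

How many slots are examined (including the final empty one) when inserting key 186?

263 hashes to 4; slot 4 is free → place at 4.
186 hashes to 4, h2=1; 4 taken → place at 5.
424 hashes to 4, h2=5; 4 taken → place at 2.
60 hashes to 4, h2=1; 4,5 taken → place at 6.
555 hashes to 2, h2=4; 2,6 taken → place at 3.
Table: [_, _, 424, 555, 263, 186, 60]

2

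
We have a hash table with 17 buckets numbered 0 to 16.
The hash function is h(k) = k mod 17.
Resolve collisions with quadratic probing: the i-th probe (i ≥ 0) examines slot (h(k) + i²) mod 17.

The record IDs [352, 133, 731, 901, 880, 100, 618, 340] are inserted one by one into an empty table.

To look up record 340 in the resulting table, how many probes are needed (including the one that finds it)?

352 hashes to 12; slot 12 is free => place at 12.
133 hashes to 14; slot 14 is free => place at 14.
731 hashes to 0; slot 0 is free => place at 0.
901 hashes to 0; 0 taken => place at 1.
880 hashes to 13; slot 13 is free => place at 13.
100 hashes to 15; slot 15 is free => place at 15.
618 hashes to 6; slot 6 is free => place at 6.
340 hashes to 0; 0,1 taken => place at 4.
Table: [731, 901, ∅, ∅, 340, ∅, 618, ∅, ∅, ∅, ∅, ∅, 352, 880, 133, 100, ∅]
Lookup 340: h=0, probe 0,1,4 → found at 4.

3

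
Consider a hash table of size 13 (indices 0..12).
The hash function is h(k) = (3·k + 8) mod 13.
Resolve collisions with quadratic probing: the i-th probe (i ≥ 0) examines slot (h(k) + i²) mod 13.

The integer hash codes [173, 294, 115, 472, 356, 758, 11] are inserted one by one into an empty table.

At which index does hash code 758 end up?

Insert 173: h=7, slot 7 empty → index 7.
Insert 294: h=6, slot 6 empty → index 6.
Insert 115: h=2, slot 2 empty → index 2.
Insert 472: h=7, slot 7 occupied → index 8.
Insert 356: h=10, slot 10 empty → index 10.
Insert 758: h=7, slots 7,8 occupied → index 11.
Insert 11: h=2, slot 2 occupied → index 3.
Table: [_, _, 115, 11, _, _, 294, 173, 472, _, 356, 758, _]

11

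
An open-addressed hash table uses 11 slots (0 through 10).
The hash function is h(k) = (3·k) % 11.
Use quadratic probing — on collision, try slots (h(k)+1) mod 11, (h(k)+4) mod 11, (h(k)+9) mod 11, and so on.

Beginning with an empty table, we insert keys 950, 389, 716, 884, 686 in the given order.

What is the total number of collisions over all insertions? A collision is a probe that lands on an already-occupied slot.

6

Insert 950: h=1, slot 1 empty => index 1.
Insert 389: h=1, slot 1 occupied => index 2.
Insert 716: h=3, slot 3 empty => index 3.
Insert 884: h=1, slots 1,2 occupied => index 5.
Insert 686: h=1, slots 1,2,5 occupied => index 10.
Table: [-, 950, 389, 716, -, 884, -, -, -, -, 686]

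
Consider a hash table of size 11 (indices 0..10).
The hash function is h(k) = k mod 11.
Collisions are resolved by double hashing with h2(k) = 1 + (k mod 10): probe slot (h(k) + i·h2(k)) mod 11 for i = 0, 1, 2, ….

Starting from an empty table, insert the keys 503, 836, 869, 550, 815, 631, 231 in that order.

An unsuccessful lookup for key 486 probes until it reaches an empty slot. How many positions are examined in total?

2

503 hashes to 8; slot 8 is free => place at 8.
836 hashes to 0; slot 0 is free => place at 0.
869 hashes to 0, h2=10; 0 taken => place at 10.
550 hashes to 0, h2=1; 0 taken => place at 1.
815 hashes to 1, h2=6; 1 taken => place at 7.
631 hashes to 4; slot 4 is free => place at 4.
231 hashes to 0, h2=2; 0 taken => place at 2.
Table: [836, 550, 231, ∅, 631, ∅, ∅, 815, 503, ∅, 869]
Lookup 486: h=2, h2=7, probe 2,9 → slot 9 empty, not found.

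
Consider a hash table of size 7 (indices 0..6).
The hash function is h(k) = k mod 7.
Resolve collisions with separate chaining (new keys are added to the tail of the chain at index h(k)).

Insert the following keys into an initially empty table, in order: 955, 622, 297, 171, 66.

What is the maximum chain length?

Insert 955: h=3, bucket 3 empty -> new chain.
Insert 622: h=6, bucket 6 empty -> new chain.
Insert 297: h=3, bucket 3 nonempty -> append to chain.
Insert 171: h=3, bucket 3 nonempty -> append to chain.
Insert 66: h=3, bucket 3 nonempty -> append to chain.
Final buckets:
0: ∅
1: ∅
2: ∅
3: 955 -> 297 -> 171 -> 66
4: ∅
5: ∅
6: 622

4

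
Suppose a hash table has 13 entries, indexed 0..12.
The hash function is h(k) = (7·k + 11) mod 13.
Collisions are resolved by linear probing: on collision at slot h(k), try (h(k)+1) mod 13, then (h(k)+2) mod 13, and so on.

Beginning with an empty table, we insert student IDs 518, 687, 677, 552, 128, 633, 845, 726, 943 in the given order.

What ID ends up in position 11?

687

518: h=10 → slot 10
687: h=10, probe 10,11 → slot 11
677: h=5 → slot 5
552: h=1 → slot 1
128: h=10, probe 10,11,12 → slot 12
633: h=9 → slot 9
845: h=11, probe 11,12,0 → slot 0
726: h=10, probe 10,11,12,0,1,2 → slot 2
943: h=8 → slot 8
Table: [845, 552, 726, -, -, 677, -, -, 943, 633, 518, 687, 128]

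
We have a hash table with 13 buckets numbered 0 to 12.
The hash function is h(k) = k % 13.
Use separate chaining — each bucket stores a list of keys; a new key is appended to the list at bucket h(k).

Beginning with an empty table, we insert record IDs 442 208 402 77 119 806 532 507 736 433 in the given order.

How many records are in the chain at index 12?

442 -> bucket 0
208 -> bucket 0 (collision)
402 -> bucket 12
77 -> bucket 12 (collision)
119 -> bucket 2
806 -> bucket 0 (collision)
532 -> bucket 12 (collision)
507 -> bucket 0 (collision)
736 -> bucket 8
433 -> bucket 4
Final buckets:
0: 442 -> 208 -> 806 -> 507
1: .
2: 119
3: .
4: 433
5: .
6: .
7: .
8: 736
9: .
10: .
11: .
12: 402 -> 77 -> 532

3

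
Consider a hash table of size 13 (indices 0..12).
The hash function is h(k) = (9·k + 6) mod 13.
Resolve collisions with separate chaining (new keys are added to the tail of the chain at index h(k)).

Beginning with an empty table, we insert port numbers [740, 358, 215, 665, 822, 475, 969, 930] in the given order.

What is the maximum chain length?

Insert 740: h=10, bucket 10 empty -> new chain.
Insert 358: h=4, bucket 4 empty -> new chain.
Insert 215: h=4, bucket 4 nonempty -> append to chain.
Insert 665: h=11, bucket 11 empty -> new chain.
Insert 822: h=7, bucket 7 empty -> new chain.
Insert 475: h=4, bucket 4 nonempty -> append to chain.
Insert 969: h=4, bucket 4 nonempty -> append to chain.
Insert 930: h=4, bucket 4 nonempty -> append to chain.
Final buckets:
0: .
1: .
2: .
3: .
4: 358 -> 215 -> 475 -> 969 -> 930
5: .
6: .
7: 822
8: .
9: .
10: 740
11: 665
12: .

5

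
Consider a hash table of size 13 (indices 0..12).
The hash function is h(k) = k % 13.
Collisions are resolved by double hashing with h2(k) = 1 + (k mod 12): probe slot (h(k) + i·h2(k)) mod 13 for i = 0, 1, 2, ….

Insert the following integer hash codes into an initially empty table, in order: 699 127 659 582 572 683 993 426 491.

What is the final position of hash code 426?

699: h=10 -> slot 10
127: h=10, h2=8, probe 10,5 -> slot 5
659: h=9 -> slot 9
582: h=10, h2=7, probe 10,4 -> slot 4
572: h=0 -> slot 0
683: h=7 -> slot 7
993: h=5, h2=10, probe 5,2 -> slot 2
426: h=10, h2=7, probe 10,4,11 -> slot 11
491: h=10, h2=12, probe 10,9,8 -> slot 8
Table: [572, _, 993, _, 582, 127, _, 683, 491, 659, 699, 426, _]

11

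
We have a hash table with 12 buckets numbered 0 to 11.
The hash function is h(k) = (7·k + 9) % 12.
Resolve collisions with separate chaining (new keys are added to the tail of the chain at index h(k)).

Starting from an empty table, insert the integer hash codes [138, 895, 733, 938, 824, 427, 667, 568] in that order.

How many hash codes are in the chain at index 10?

Insert 138: h=3, bucket 3 empty → new chain.
Insert 895: h=10, bucket 10 empty → new chain.
Insert 733: h=4, bucket 4 empty → new chain.
Insert 938: h=11, bucket 11 empty → new chain.
Insert 824: h=5, bucket 5 empty → new chain.
Insert 427: h=10, bucket 10 nonempty → append to chain.
Insert 667: h=10, bucket 10 nonempty → append to chain.
Insert 568: h=1, bucket 1 empty → new chain.
Final buckets:
0: _
1: 568
2: _
3: 138
4: 733
5: 824
6: _
7: _
8: _
9: _
10: 895 -> 427 -> 667
11: 938

3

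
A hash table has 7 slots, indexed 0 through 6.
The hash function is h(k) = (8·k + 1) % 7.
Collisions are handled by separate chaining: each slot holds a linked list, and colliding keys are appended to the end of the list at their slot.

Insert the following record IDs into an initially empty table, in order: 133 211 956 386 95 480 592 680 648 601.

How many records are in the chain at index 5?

Insert 133: h=1, bucket 1 empty -> new chain.
Insert 211: h=2, bucket 2 empty -> new chain.
Insert 956: h=5, bucket 5 empty -> new chain.
Insert 386: h=2, bucket 2 nonempty -> append to chain.
Insert 95: h=5, bucket 5 nonempty -> append to chain.
Insert 480: h=5, bucket 5 nonempty -> append to chain.
Insert 592: h=5, bucket 5 nonempty -> append to chain.
Insert 680: h=2, bucket 2 nonempty -> append to chain.
Insert 648: h=5, bucket 5 nonempty -> append to chain.
Insert 601: h=0, bucket 0 empty -> new chain.
Final buckets:
0: 601
1: 133
2: 211 -> 386 -> 680
3: .
4: .
5: 956 -> 95 -> 480 -> 592 -> 648
6: .

5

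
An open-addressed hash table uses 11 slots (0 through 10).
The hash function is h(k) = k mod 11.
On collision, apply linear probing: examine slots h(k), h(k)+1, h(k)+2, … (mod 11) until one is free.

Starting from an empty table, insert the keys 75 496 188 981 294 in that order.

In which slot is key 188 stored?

2

Insert 75: h=9, slot 9 empty → index 9.
Insert 496: h=1, slot 1 empty → index 1.
Insert 188: h=1, slot 1 occupied → index 2.
Insert 981: h=2, slot 2 occupied → index 3.
Insert 294: h=8, slot 8 empty → index 8.
Table: [_, 496, 188, 981, _, _, _, _, 294, 75, _]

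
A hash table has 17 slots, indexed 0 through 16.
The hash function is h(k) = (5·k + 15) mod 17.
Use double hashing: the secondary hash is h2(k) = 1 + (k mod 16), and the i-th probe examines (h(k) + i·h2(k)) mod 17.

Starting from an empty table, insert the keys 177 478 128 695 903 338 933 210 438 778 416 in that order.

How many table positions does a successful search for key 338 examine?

177: h=16 → slot 16
478: h=8 → slot 8
128: h=9 → slot 9
695: h=5 → slot 5
903: h=8, h2=8, probe 8,16,7 → slot 7
338: h=5, h2=3, probe 5,8,11 → slot 11
933: h=5, h2=6, probe 5,11,0 → slot 0
210: h=11, h2=3, probe 11,14 → slot 14
438: h=12 → slot 12
778: h=12, h2=11, probe 12,6 → slot 6
416: h=4 → slot 4
Table: [933, —, —, —, 416, 695, 778, 903, 478, 128, —, 338, 438, —, 210, —, 177]
Lookup 338: h=5, h2=3, probe 5,8,11 → found at 11.

3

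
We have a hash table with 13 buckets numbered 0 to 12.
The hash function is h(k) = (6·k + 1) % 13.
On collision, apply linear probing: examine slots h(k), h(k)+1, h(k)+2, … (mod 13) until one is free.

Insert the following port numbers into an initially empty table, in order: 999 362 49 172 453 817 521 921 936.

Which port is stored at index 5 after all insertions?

999: h=2 => slot 2
362: h=2, probe 2,3 => slot 3
49: h=9 => slot 9
172: h=6 => slot 6
453: h=2, probe 2,3,4 => slot 4
817: h=2, probe 2,3,4,5 => slot 5
521: h=7 => slot 7
921: h=2, probe 2,3,4,5,6,7,8 => slot 8
936: h=1 => slot 1
Table: [—, 936, 999, 362, 453, 817, 172, 521, 921, 49, —, —, —]

817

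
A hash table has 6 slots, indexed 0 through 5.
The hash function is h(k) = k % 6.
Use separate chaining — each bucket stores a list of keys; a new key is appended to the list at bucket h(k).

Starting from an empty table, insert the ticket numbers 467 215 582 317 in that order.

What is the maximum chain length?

3

Insert 467: h=5, bucket 5 empty -> new chain.
Insert 215: h=5, bucket 5 nonempty -> append to chain.
Insert 582: h=0, bucket 0 empty -> new chain.
Insert 317: h=5, bucket 5 nonempty -> append to chain.
Final buckets:
0: 582
1: .
2: .
3: .
4: .
5: 467 -> 215 -> 317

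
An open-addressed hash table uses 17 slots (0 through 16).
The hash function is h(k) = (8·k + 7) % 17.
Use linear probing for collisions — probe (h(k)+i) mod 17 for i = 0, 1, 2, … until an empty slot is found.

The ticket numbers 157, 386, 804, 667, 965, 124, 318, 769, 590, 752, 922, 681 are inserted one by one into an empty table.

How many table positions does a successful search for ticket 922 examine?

6

Insert 157: h=5, slot 5 empty -> index 5.
Insert 386: h=1, slot 1 empty -> index 1.
Insert 804: h=13, slot 13 empty -> index 13.
Insert 667: h=5, slot 5 occupied -> index 6.
Insert 965: h=9, slot 9 empty -> index 9.
Insert 124: h=13, slot 13 occupied -> index 14.
Insert 318: h=1, slot 1 occupied -> index 2.
Insert 769: h=5, slots 5,6 occupied -> index 7.
Insert 590: h=1, slots 1,2 occupied -> index 3.
Insert 752: h=5, slots 5,6,7 occupied -> index 8.
Insert 922: h=5, slots 5,6,7,8,9 occupied -> index 10.
Insert 681: h=15, slot 15 empty -> index 15.
Table: [-, 386, 318, 590, -, 157, 667, 769, 752, 965, 922, -, -, 804, 124, 681, -]
Lookup 922: h=5, probe 5,6,7,8,9,10 → found at 10.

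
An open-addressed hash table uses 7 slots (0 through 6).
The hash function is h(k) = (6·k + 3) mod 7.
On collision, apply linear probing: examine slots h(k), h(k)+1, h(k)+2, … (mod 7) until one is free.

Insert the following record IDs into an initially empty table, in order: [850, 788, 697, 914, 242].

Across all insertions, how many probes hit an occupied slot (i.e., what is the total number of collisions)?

850 hashes to 0; slot 0 is free → place at 0.
788 hashes to 6; slot 6 is free → place at 6.
697 hashes to 6; 6,0 taken → place at 1.
914 hashes to 6; 6,0,1 taken → place at 2.
242 hashes to 6; 6,0,1,2 taken → place at 3.
Table: [850, 697, 914, 242, ∅, ∅, 788]

9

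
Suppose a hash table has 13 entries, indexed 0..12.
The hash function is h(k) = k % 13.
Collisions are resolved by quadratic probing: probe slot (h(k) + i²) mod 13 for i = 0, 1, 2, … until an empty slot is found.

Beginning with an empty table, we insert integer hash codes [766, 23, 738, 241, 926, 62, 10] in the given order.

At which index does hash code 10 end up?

766: h=12 -> slot 12
23: h=10 -> slot 10
738: h=10, probe 10,11 -> slot 11
241: h=7 -> slot 7
926: h=3 -> slot 3
62: h=10, probe 10,11,1 -> slot 1
10: h=10, probe 10,11,1,6 -> slot 6
Table: [-, 62, -, 926, -, -, 10, 241, -, -, 23, 738, 766]

6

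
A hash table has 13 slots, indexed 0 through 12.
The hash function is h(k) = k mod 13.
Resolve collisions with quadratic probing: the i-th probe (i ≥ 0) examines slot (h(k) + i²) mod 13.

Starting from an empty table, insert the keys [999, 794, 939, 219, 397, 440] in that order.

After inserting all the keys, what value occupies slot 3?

Insert 999: h=11, slot 11 empty => index 11.
Insert 794: h=1, slot 1 empty => index 1.
Insert 939: h=3, slot 3 empty => index 3.
Insert 219: h=11, slot 11 occupied => index 12.
Insert 397: h=7, slot 7 empty => index 7.
Insert 440: h=11, slots 11,12 occupied => index 2.
Table: [., 794, 440, 939, ., ., ., 397, ., ., ., 999, 219]

939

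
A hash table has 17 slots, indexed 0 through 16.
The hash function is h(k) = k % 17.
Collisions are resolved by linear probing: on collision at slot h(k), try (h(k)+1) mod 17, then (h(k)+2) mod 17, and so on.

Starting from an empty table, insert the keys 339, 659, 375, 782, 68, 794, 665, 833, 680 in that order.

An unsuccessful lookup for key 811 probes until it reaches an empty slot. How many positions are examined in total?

3

339 hashes to 16; slot 16 is free -> place at 16.
659 hashes to 13; slot 13 is free -> place at 13.
375 hashes to 1; slot 1 is free -> place at 1.
782 hashes to 0; slot 0 is free -> place at 0.
68 hashes to 0; 0,1 taken -> place at 2.
794 hashes to 12; slot 12 is free -> place at 12.
665 hashes to 2; 2 taken -> place at 3.
833 hashes to 0; 0,1,2,3 taken -> place at 4.
680 hashes to 0; 0,1,2,3,4 taken -> place at 5.
Table: [782, 375, 68, 665, 833, 680, ∅, ∅, ∅, ∅, ∅, ∅, 794, 659, ∅, ∅, 339]
Lookup 811: h=12, probe 12,13,14 → slot 14 empty, not found.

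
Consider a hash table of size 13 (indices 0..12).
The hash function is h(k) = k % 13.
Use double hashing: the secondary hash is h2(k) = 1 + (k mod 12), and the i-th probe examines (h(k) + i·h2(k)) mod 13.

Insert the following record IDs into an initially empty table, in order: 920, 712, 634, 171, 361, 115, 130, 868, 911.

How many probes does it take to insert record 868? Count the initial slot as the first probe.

3

920 hashes to 10; slot 10 is free => place at 10.
712 hashes to 10, h2=5; 10 taken => place at 2.
634 hashes to 10, h2=11; 10 taken => place at 8.
171 hashes to 2, h2=4; 2 taken => place at 6.
361 hashes to 10, h2=2; 10 taken => place at 12.
115 hashes to 11; slot 11 is free => place at 11.
130 hashes to 0; slot 0 is free => place at 0.
868 hashes to 10, h2=5; 10,2 taken => place at 7.
911 hashes to 1; slot 1 is free => place at 1.
Table: [130, 911, 712, ., ., ., 171, 868, 634, ., 920, 115, 361]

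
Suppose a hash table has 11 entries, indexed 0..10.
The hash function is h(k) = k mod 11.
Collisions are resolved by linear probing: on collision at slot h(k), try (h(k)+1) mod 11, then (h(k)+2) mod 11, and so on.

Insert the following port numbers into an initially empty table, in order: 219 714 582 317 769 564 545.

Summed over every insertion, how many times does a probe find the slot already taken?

6

Insert 219: h=10, slot 10 empty -> index 10.
Insert 714: h=10, slot 10 occupied -> index 0.
Insert 582: h=10, slots 10,0 occupied -> index 1.
Insert 317: h=9, slot 9 empty -> index 9.
Insert 769: h=10, slots 10,0,1 occupied -> index 2.
Insert 564: h=3, slot 3 empty -> index 3.
Insert 545: h=6, slot 6 empty -> index 6.
Table: [714, 582, 769, 564, —, —, 545, —, —, 317, 219]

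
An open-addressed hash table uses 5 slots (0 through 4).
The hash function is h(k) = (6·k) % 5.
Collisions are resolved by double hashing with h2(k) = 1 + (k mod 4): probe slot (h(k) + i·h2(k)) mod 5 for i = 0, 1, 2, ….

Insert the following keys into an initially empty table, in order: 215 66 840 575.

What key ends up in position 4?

Insert 215: h=0, slot 0 empty → index 0.
Insert 66: h=1, slot 1 empty → index 1.
Insert 840: h=0, h2=1, slots 0,1 occupied → index 2.
Insert 575: h=0, h2=4, slot 0 occupied → index 4.
Table: [215, 66, 840, -, 575]

575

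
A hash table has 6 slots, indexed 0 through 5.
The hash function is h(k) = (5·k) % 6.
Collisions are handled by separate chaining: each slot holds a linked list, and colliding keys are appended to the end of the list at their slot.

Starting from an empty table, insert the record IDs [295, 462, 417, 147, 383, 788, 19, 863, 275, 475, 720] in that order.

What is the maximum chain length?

295 -> bucket 5
462 -> bucket 0
417 -> bucket 3
147 -> bucket 3 (collision)
383 -> bucket 1
788 -> bucket 4
19 -> bucket 5 (collision)
863 -> bucket 1 (collision)
275 -> bucket 1 (collision)
475 -> bucket 5 (collision)
720 -> bucket 0 (collision)
Final buckets:
0: 462 -> 720
1: 383 -> 863 -> 275
2: -
3: 417 -> 147
4: 788
5: 295 -> 19 -> 475

3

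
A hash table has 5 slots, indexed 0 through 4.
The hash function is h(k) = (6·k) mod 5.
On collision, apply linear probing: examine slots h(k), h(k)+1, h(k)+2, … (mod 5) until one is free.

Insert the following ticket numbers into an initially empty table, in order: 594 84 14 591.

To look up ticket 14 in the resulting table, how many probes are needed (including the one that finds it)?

594: h=4 → slot 4
84: h=4, probe 4,0 → slot 0
14: h=4, probe 4,0,1 → slot 1
591: h=1, probe 1,2 → slot 2
Table: [84, 14, 591, -, 594]
Lookup 14: h=4, probe 4,0,1 → found at 1.

3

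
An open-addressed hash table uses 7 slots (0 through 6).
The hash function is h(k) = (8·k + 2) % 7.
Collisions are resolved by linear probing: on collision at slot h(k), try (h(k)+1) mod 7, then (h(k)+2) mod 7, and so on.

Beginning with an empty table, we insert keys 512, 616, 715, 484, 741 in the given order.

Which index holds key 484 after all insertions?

512: h=3 -> slot 3
616: h=2 -> slot 2
715: h=3, probe 3,4 -> slot 4
484: h=3, probe 3,4,5 -> slot 5
741: h=1 -> slot 1
Table: [., 741, 616, 512, 715, 484, .]

5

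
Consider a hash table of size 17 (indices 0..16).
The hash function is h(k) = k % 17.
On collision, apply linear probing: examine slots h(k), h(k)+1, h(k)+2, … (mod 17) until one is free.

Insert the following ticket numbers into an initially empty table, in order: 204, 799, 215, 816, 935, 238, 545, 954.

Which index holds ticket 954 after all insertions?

6

204 hashes to 0; slot 0 is free => place at 0.
799 hashes to 0; 0 taken => place at 1.
215 hashes to 11; slot 11 is free => place at 11.
816 hashes to 0; 0,1 taken => place at 2.
935 hashes to 0; 0,1,2 taken => place at 3.
238 hashes to 0; 0,1,2,3 taken => place at 4.
545 hashes to 1; 1,2,3,4 taken => place at 5.
954 hashes to 2; 2,3,4,5 taken => place at 6.
Table: [204, 799, 816, 935, 238, 545, 954, -, -, -, -, 215, -, -, -, -, -]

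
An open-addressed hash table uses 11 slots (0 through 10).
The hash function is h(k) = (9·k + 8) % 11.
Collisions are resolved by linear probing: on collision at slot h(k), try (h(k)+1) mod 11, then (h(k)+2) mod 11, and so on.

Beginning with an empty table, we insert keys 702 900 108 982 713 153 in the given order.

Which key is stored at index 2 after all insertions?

900

Insert 702: h=1, slot 1 empty -> index 1.
Insert 900: h=1, slot 1 occupied -> index 2.
Insert 108: h=1, slots 1,2 occupied -> index 3.
Insert 982: h=2, slots 2,3 occupied -> index 4.
Insert 713: h=1, slots 1,2,3,4 occupied -> index 5.
Insert 153: h=10, slot 10 empty -> index 10.
Table: [∅, 702, 900, 108, 982, 713, ∅, ∅, ∅, ∅, 153]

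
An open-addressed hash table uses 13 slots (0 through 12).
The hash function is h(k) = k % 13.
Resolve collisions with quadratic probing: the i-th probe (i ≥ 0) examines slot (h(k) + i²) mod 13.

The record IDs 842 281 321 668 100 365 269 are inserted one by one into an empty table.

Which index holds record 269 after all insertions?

842: h=10 → slot 10
281: h=8 → slot 8
321: h=9 → slot 9
668: h=5 → slot 5
100: h=9, probe 9,10,0 → slot 0
365: h=1 → slot 1
269: h=9, probe 9,10,0,5,12 → slot 12
Table: [100, 365, ∅, ∅, ∅, 668, ∅, ∅, 281, 321, 842, ∅, 269]

12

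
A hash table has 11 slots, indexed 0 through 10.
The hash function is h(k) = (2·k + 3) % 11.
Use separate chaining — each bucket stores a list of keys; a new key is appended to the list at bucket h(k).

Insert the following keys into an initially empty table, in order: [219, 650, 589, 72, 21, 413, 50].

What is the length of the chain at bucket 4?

4

219 → bucket 1
650 → bucket 5
589 → bucket 4
72 → bucket 4 (collision)
21 → bucket 1 (collision)
413 → bucket 4 (collision)
50 → bucket 4 (collision)
Final buckets:
0: —
1: 219 -> 21
2: —
3: —
4: 589 -> 72 -> 413 -> 50
5: 650
6: —
7: —
8: —
9: —
10: —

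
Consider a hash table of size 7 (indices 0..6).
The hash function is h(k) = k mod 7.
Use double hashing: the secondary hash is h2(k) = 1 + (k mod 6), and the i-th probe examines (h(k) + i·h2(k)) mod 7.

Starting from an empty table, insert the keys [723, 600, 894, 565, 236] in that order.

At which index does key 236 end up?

1

723: h=2 => slot 2
600: h=5 => slot 5
894: h=5, h2=1, probe 5,6 => slot 6
565: h=5, h2=2, probe 5,0 => slot 0
236: h=5, h2=3, probe 5,1 => slot 1
Table: [565, 236, 723, —, —, 600, 894]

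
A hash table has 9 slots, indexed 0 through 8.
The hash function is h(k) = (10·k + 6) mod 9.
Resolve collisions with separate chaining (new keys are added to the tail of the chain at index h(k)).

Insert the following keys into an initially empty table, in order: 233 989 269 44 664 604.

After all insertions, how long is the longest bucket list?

233 -> bucket 5
989 -> bucket 5 (collision)
269 -> bucket 5 (collision)
44 -> bucket 5 (collision)
664 -> bucket 4
604 -> bucket 7
Final buckets:
0: .
1: .
2: .
3: .
4: 664
5: 233 -> 989 -> 269 -> 44
6: .
7: 604
8: .

4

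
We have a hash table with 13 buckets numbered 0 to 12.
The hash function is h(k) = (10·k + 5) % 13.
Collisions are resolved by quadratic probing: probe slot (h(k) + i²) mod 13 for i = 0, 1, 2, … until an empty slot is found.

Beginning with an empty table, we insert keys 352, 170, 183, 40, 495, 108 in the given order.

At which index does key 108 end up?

Insert 352: h=2, slot 2 empty → index 2.
Insert 170: h=2, slot 2 occupied → index 3.
Insert 183: h=2, slots 2,3 occupied → index 6.
Insert 40: h=2, slots 2,3,6 occupied → index 11.
Insert 495: h=2, slots 2,3,6,11 occupied → index 5.
Insert 108: h=6, slot 6 occupied → index 7.
Table: [-, -, 352, 170, -, 495, 183, 108, -, -, -, 40, -]

7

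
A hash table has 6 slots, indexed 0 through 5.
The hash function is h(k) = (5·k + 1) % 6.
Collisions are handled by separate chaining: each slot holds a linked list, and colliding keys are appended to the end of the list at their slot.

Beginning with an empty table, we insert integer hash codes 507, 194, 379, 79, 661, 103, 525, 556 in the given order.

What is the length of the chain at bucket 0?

4

507 -> bucket 4
194 -> bucket 5
379 -> bucket 0
79 -> bucket 0 (collision)
661 -> bucket 0 (collision)
103 -> bucket 0 (collision)
525 -> bucket 4 (collision)
556 -> bucket 3
Final buckets:
0: 379 -> 79 -> 661 -> 103
1: _
2: _
3: 556
4: 507 -> 525
5: 194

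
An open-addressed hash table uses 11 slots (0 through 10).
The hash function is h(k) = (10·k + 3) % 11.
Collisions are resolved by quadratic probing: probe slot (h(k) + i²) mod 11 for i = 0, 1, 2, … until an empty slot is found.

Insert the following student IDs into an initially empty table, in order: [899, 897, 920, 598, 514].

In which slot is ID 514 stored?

4

899: h=6 -> slot 6
897: h=8 -> slot 8
920: h=7 -> slot 7
598: h=10 -> slot 10
514: h=6, probe 6,7,10,4 -> slot 4
Table: [_, _, _, _, 514, _, 899, 920, 897, _, 598]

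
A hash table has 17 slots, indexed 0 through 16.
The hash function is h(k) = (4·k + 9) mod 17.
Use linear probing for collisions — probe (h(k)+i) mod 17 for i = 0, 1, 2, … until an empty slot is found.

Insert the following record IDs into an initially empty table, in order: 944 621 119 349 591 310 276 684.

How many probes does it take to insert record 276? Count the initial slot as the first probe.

7

944 hashes to 11; slot 11 is free → place at 11.
621 hashes to 11; 11 taken → place at 12.
119 hashes to 9; slot 9 is free → place at 9.
349 hashes to 11; 11,12 taken → place at 13.
591 hashes to 10; slot 10 is free → place at 10.
310 hashes to 8; slot 8 is free → place at 8.
276 hashes to 8; 8,9,10,11,12,13 taken → place at 14.
684 hashes to 8; 8,9,10,11,12,13,14 taken → place at 15.
Table: [—, —, —, —, —, —, —, —, 310, 119, 591, 944, 621, 349, 276, 684, —]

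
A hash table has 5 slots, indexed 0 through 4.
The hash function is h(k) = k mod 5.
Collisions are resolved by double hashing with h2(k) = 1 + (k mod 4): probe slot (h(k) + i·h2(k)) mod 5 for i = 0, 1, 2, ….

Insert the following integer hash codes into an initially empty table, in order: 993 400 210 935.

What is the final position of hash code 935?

4

Insert 993: h=3, slot 3 empty → index 3.
Insert 400: h=0, slot 0 empty → index 0.
Insert 210: h=0, h2=3, slots 0,3 occupied → index 1.
Insert 935: h=0, h2=4, slot 0 occupied → index 4.
Table: [400, 210, ∅, 993, 935]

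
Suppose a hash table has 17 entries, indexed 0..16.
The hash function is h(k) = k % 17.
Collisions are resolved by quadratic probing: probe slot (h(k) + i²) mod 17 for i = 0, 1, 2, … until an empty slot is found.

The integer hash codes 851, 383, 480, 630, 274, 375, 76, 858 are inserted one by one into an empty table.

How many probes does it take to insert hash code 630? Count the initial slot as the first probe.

2

Insert 851: h=1, slot 1 empty -> index 1.
Insert 383: h=9, slot 9 empty -> index 9.
Insert 480: h=4, slot 4 empty -> index 4.
Insert 630: h=1, slot 1 occupied -> index 2.
Insert 274: h=2, slot 2 occupied -> index 3.
Insert 375: h=1, slots 1,2 occupied -> index 5.
Insert 76: h=8, slot 8 empty -> index 8.
Insert 858: h=8, slots 8,9 occupied -> index 12.
Table: [—, 851, 630, 274, 480, 375, —, —, 76, 383, —, —, 858, —, —, —, —]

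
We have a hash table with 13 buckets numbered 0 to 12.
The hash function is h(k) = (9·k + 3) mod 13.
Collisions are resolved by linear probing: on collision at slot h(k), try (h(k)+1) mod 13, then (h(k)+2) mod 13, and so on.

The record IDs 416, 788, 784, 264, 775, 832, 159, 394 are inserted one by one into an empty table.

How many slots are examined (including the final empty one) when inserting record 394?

416 hashes to 3; slot 3 is free → place at 3.
788 hashes to 10; slot 10 is free → place at 10.
784 hashes to 0; slot 0 is free → place at 0.
264 hashes to 0; 0 taken → place at 1.
775 hashes to 10; 10 taken → place at 11.
832 hashes to 3; 3 taken → place at 4.
159 hashes to 4; 4 taken → place at 5.
394 hashes to 0; 0,1 taken → place at 2.
Table: [784, 264, 394, 416, 832, 159, ., ., ., ., 788, 775, .]

3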